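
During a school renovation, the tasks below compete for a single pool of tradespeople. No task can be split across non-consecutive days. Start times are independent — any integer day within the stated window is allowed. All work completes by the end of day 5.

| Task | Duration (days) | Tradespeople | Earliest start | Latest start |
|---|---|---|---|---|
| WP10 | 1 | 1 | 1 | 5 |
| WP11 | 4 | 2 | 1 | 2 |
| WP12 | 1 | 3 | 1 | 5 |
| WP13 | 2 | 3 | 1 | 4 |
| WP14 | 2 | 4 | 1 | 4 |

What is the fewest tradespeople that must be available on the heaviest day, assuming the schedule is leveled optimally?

Early-start (WP10@1, WP11@1, WP12@1, WP13@1, WP14@1) gives peak 13: d1:13  d2:9  d3:2  d4:2  d5:0.
Shift WP13→2, WP14→4.
Schedule WP10@1, WP11@1, WP12@1, WP13@2, WP14@4: d1:6  d2:5  d3:5  d4:6  d5:4 — peak 6.
Total tradesperson-days = 26 over 5 days ⇒ peak ≥ ⌈26/5⌉ = 6, so 6 is optimal.

6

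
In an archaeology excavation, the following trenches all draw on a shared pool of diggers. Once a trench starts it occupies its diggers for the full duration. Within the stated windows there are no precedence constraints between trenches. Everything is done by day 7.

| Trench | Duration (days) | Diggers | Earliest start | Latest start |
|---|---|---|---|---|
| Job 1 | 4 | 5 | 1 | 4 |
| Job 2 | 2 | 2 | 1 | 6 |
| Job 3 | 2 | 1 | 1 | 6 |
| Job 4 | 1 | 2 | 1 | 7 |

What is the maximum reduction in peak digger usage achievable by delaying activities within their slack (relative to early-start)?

Early-start peak: d1:10  d2:8  d3:5  d4:5  d5:0  d6:0  d7:0 ⇒ 10.
Leveled (Job 1@1, Job 2@5, Job 3@5, Job 4@5): d1:5  d2:5  d3:5  d4:5  d5:5  d6:3  d7:0 ⇒ 5.
Reduction 10 − 5 = 5.

5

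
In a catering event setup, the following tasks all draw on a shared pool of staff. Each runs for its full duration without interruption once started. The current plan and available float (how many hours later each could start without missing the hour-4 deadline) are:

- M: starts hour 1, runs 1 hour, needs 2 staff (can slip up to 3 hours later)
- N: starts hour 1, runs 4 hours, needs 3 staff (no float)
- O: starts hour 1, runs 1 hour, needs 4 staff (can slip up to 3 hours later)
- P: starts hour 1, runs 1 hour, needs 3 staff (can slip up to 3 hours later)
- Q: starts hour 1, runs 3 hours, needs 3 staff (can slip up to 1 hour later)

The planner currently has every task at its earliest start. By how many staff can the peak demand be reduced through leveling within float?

Early-start peak: h1:15  h2:6  h3:6  h4:3 ⇒ 15.
Leveled (M@1, N@1, O@1, P@2, Q@2): h1:9  h2:9  h3:6  h4:6 ⇒ 9.
Reduction 15 − 9 = 6.

6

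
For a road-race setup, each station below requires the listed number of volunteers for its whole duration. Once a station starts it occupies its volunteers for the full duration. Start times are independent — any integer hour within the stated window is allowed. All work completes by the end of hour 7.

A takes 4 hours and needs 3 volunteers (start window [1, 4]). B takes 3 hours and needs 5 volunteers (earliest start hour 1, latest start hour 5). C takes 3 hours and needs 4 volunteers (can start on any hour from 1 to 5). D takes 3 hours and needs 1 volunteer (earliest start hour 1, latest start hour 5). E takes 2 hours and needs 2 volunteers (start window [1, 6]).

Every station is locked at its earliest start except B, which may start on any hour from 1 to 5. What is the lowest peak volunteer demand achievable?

B@1: h1:15  h2:15  h3:13  h4:3  h5:0  h6:0  h7:0 → peak 15
B@2: h1:10  h2:15  h3:13  h4:8  h5:0  h6:0  h7:0 → peak 15
B@3: h1:10  h2:10  h3:13  h4:8  h5:5  h6:0  h7:0 → peak 13
B@4: h1:10  h2:10  h3:8  h4:8  h5:5  h6:5  h7:0 → peak 10
B@5: h1:10  h2:10  h3:8  h4:3  h5:5  h6:5  h7:5 → peak 10
Best is B@4, peak 10.

10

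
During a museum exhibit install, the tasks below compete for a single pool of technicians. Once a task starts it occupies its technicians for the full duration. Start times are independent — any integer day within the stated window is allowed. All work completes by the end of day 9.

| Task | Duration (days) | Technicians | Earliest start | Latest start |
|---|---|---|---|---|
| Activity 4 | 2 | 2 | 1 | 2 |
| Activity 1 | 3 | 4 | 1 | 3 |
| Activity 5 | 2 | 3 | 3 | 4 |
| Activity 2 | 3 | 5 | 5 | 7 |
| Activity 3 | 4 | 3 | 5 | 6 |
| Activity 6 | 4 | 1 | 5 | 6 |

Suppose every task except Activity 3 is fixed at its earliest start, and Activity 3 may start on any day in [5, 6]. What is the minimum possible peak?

9

Activity 3@5: d1:6  d2:6  d3:7  d4:3  d5:9  d6:9  d7:9  d8:4  d9:0 → peak 9
Activity 3@6: d1:6  d2:6  d3:7  d4:3  d5:6  d6:9  d7:9  d8:4  d9:3 → peak 9
Best is Activity 3@5, peak 9.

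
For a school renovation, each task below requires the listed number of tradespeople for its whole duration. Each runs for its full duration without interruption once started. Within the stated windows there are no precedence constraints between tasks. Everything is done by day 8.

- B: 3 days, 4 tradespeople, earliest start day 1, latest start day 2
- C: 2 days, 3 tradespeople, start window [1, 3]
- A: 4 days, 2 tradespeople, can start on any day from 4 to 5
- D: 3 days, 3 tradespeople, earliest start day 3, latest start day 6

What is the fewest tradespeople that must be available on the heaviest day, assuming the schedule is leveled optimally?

7

Schedule B@1, C@1, A@4, D@3: d1:7  d2:7  d3:7  d4:5  d5:5  d6:2  d7:2  d8:0 — peak 7.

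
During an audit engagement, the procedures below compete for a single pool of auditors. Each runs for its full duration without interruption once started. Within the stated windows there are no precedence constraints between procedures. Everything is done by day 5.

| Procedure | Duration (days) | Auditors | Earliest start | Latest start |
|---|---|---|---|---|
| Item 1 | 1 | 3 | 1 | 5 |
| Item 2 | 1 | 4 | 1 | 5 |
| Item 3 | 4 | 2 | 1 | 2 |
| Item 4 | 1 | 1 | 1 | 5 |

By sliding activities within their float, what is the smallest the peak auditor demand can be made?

Early-start (Item 1@1, Item 2@1, Item 3@1, Item 4@1) gives peak 10: d1:10  d2:2  d3:2  d4:2  d5:0.
Shift Item 2→5, Item 4→2.
Schedule Item 1@1, Item 2@5, Item 3@1, Item 4@2: d1:5  d2:3  d3:2  d4:2  d5:4 — peak 5.

5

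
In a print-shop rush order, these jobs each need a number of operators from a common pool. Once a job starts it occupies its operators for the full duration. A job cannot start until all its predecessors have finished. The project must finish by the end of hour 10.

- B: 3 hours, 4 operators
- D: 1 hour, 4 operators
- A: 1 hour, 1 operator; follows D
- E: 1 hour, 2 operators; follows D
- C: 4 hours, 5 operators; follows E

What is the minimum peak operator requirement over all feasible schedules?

Early-start (B@1, D@1, A@2, E@2, C@3) gives peak 9: h1:8  h2:7  h3:9  h4:5  h5:5  h6:5  h7:0  h8:0  h9:0  h10:0.
Shift D→4, A→5, E→5, C→6.
Schedule B@1, D@4, A@5, E@5, C@6: h1:4  h2:4  h3:4  h4:4  h5:3  h6:5  h7:5  h8:5  h9:5  h10:0 — peak 5.

5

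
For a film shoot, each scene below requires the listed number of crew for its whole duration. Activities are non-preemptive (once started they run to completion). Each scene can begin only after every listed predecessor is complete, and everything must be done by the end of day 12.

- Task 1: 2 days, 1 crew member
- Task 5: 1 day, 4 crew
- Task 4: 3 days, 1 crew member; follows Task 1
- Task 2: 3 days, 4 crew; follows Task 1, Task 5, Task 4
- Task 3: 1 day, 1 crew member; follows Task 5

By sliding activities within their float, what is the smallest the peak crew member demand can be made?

4

Early-start (Task 1@1, Task 5@1, Task 4@3, Task 2@6, Task 3@2) gives peak 5: d1:5  d2:2  d3:1  d4:1  d5:1  d6:4  d7:4  d8:4  d9:0  d10:0  d11:0  d12:0.
Shift Task 5→3, Task 4→4, Task 2→7, Task 3→4.
Schedule Task 1@1, Task 5@3, Task 4@4, Task 2@7, Task 3@4: d1:1  d2:1  d3:4  d4:2  d5:1  d6:1  d7:4  d8:4  d9:4  d10:0  d11:0  d12:0 — peak 4.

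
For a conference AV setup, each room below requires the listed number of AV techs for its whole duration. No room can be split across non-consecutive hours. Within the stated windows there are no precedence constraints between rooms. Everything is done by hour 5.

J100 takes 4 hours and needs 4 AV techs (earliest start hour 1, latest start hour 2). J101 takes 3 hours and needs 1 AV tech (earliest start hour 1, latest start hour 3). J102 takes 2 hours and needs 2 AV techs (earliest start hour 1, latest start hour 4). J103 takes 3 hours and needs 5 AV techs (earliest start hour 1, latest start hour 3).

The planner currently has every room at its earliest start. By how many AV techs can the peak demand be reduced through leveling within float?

Early-start peak: h1:12  h2:12  h3:10  h4:4  h5:0 ⇒ 12.
Leveled (J100@1, J101@1, J102@1, J103@3): h1:7  h2:7  h3:10  h4:9  h5:5 ⇒ 10.
Reduction 12 − 10 = 2.

2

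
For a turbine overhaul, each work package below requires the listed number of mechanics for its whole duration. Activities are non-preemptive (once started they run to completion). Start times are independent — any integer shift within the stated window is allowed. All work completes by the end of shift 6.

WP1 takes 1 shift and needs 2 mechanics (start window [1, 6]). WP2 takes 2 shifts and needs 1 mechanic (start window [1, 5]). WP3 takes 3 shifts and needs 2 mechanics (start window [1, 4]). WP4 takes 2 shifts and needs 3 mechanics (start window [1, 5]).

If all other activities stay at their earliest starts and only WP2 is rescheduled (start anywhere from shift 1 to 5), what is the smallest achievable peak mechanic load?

7

WP2@1: s1:8  s2:6  s3:2  s4:0  s5:0  s6:0 → peak 8
WP2@2: s1:7  s2:6  s3:3  s4:0  s5:0  s6:0 → peak 7
WP2@3: s1:7  s2:5  s3:3  s4:1  s5:0  s6:0 → peak 7
WP2@4: s1:7  s2:5  s3:2  s4:1  s5:1  s6:0 → peak 7
WP2@5: s1:7  s2:5  s3:2  s4:0  s5:1  s6:1 → peak 7
Best is WP2@2, peak 7.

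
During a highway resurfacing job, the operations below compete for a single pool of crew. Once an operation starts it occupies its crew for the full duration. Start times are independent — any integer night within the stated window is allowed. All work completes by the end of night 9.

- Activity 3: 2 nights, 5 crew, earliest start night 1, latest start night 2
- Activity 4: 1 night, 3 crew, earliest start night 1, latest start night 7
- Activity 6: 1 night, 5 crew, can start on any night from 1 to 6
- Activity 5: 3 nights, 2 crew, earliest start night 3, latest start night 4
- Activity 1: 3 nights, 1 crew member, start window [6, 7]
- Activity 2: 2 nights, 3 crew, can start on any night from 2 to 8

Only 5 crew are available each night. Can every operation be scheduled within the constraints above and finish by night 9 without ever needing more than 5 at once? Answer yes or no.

yes

Schedule Activity 3@1, Activity 4@3, Activity 6@6, Activity 5@3, Activity 1@7, Activity 2@4: n1:5  n2:5  n3:5  n4:5  n5:5  n6:5  n7:1  n8:1  n9:1 — peak 5 ≤ 5.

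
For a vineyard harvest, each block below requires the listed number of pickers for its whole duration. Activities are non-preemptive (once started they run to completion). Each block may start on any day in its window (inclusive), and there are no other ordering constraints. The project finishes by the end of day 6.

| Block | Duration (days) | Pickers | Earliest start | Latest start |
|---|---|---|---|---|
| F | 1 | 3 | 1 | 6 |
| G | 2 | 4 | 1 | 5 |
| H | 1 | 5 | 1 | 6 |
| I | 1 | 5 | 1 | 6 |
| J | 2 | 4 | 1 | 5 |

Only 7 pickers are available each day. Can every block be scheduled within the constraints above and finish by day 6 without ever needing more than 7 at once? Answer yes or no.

Schedule F@1, G@1, H@3, I@4, J@5: d1:7  d2:4  d3:5  d4:5  d5:4  d6:4 — peak 7 ≤ 7.

yes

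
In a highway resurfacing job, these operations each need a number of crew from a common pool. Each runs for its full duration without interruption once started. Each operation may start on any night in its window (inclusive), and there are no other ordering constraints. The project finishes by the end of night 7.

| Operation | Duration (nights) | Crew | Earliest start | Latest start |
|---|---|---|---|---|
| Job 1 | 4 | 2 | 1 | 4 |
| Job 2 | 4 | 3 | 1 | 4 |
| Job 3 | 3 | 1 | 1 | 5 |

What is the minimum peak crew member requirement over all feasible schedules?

Early-start (Job 1@1, Job 2@1, Job 3@1) gives peak 6: n1:6  n2:6  n3:6  n4:5  n5:0  n6:0  n7:0.
Shift Job 3→5.
Schedule Job 1@1, Job 2@1, Job 3@5: n1:5  n2:5  n3:5  n4:5  n5:1  n6:1  n7:1 — peak 5.

5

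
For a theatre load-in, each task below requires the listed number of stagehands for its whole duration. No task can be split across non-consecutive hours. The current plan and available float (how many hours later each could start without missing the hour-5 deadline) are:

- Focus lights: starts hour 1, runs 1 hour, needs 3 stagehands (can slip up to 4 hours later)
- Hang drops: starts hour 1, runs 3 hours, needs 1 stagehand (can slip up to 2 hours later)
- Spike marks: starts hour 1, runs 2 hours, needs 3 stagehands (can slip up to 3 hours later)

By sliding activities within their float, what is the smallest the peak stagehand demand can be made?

Early-start (Focus lights@1, Hang drops@1, Spike marks@1) gives peak 7: h1:7  h2:4  h3:1  h4:0  h5:0.
Shift Spike marks→2.
Schedule Focus lights@1, Hang drops@1, Spike marks@2: h1:4  h2:4  h3:4  h4:0  h5:0 — peak 4.

4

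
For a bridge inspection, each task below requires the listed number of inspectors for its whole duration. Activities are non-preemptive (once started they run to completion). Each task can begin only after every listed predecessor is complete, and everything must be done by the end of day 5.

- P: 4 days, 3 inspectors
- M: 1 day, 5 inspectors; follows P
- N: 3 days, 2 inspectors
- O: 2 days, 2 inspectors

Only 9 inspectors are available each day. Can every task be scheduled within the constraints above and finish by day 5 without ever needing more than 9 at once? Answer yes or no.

yes

Schedule P@1, M@5, N@1, O@1: d1:7  d2:7  d3:5  d4:3  d5:5 — peak 7 ≤ 9.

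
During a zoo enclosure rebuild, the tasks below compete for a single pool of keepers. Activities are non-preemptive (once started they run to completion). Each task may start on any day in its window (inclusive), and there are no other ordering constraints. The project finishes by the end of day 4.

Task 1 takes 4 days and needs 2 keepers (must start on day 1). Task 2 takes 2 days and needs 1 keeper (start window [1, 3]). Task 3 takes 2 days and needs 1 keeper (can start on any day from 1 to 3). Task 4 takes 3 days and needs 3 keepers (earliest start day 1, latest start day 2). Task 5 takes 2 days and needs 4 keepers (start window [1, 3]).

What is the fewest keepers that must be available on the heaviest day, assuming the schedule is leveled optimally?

9

Early-start (Task 1@1, Task 2@1, Task 3@1, Task 4@1, Task 5@1) gives peak 11: d1:11  d2:11  d3:5  d4:2.
Shift Task 5→3.
Schedule Task 1@1, Task 2@1, Task 3@1, Task 4@1, Task 5@3: d1:7  d2:7  d3:9  d4:6 — peak 9.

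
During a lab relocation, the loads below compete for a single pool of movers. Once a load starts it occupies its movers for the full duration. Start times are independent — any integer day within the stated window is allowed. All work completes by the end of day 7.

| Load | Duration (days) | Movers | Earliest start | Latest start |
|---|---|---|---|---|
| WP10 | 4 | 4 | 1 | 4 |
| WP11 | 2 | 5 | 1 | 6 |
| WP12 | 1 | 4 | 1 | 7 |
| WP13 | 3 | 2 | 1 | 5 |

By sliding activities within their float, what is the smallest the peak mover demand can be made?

6

Early-start (WP10@1, WP11@1, WP12@1, WP13@1) gives peak 15: d1:15  d2:11  d3:6  d4:4  d5:0  d6:0  d7:0.
Shift WP11→5, WP12→7.
Schedule WP10@1, WP11@5, WP12@7, WP13@1: d1:6  d2:6  d3:6  d4:4  d5:5  d6:5  d7:4 — peak 6.
Total mover-days = 36 over 7 days ⇒ peak ≥ ⌈36/7⌉ = 6, so 6 is optimal.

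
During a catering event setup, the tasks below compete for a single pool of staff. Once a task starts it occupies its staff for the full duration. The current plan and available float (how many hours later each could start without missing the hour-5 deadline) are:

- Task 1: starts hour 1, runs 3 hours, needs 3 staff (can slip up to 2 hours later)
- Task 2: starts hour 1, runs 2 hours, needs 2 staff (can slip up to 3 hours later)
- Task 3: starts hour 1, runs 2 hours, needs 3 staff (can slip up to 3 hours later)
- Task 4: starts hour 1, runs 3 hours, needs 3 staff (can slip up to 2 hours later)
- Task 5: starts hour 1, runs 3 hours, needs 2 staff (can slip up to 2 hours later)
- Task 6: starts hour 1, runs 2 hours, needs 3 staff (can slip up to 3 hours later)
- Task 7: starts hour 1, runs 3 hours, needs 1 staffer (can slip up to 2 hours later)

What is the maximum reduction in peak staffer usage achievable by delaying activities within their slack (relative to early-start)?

Early-start peak: h1:17  h2:17  h3:9  h4:0  h5:0 ⇒ 17.
Leveled (Task 1@1, Task 2@1, Task 3@1, Task 4@3, Task 5@3, Task 6@4, Task 7@1): h1:9  h2:9  h3:9  h4:8  h5:8 ⇒ 9.
Reduction 17 − 9 = 8.

8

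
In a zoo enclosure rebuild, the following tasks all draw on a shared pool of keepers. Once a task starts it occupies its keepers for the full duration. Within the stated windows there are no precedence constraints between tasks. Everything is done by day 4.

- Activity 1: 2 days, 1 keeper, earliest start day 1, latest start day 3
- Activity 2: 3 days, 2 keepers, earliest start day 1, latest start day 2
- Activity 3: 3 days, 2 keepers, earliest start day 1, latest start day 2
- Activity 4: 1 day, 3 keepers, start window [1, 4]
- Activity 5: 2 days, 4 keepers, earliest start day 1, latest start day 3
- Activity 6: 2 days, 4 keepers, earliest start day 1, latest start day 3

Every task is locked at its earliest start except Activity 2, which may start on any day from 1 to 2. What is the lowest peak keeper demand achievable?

Activity 2@1: d1:16  d2:13  d3:4  d4:0 → peak 16
Activity 2@2: d1:14  d2:13  d3:4  d4:2 → peak 14
Best is Activity 2@2, peak 14.

14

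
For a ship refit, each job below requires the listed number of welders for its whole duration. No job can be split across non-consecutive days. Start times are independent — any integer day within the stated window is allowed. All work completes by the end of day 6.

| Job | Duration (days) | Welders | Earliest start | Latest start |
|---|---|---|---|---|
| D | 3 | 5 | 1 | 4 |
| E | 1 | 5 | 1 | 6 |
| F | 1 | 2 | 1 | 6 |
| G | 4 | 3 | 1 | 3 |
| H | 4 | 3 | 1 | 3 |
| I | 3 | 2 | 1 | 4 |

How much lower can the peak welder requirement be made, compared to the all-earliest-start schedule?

Early-start peak: d1:20  d2:13  d3:13  d4:6  d5:0  d6:0 ⇒ 20.
Leveled (D@1, E@1, F@2, G@2, H@3, I@4): d1:10  d2:10  d3:11  d4:8  d5:8  d6:5 ⇒ 11.
Reduction 20 − 11 = 9.

9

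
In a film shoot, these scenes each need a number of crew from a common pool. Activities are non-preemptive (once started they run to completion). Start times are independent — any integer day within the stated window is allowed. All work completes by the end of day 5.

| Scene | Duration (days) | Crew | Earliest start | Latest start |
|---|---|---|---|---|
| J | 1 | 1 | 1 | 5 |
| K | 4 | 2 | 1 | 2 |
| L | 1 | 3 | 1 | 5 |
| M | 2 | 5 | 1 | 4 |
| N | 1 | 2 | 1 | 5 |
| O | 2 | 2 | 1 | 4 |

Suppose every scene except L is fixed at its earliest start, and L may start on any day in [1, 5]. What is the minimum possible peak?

12

L@1: d1:15  d2:9  d3:2  d4:2  d5:0 → peak 15
L@2: d1:12  d2:12  d3:2  d4:2  d5:0 → peak 12
L@3: d1:12  d2:9  d3:5  d4:2  d5:0 → peak 12
L@4: d1:12  d2:9  d3:2  d4:5  d5:0 → peak 12
L@5: d1:12  d2:9  d3:2  d4:2  d5:3 → peak 12
Best is L@2, peak 12.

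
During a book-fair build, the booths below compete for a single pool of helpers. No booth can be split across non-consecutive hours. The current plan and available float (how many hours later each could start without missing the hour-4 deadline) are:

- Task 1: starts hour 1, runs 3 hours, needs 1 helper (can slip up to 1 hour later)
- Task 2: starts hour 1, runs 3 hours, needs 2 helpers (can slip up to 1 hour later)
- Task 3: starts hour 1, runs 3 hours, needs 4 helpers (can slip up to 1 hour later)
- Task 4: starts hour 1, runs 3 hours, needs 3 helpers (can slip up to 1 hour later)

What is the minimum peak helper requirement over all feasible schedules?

Schedule Task 1@1, Task 2@1, Task 3@1, Task 4@1: h1:10  h2:10  h3:10  h4:0 — peak 10.
No arrangement of the 16 feasible schedules does better.

10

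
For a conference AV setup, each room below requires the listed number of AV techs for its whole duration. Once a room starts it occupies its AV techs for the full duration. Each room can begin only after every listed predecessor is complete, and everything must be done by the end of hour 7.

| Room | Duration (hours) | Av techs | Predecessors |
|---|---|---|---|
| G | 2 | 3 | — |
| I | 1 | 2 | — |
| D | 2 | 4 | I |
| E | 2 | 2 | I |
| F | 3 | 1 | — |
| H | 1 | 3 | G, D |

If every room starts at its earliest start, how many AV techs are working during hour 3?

At early start, hour 3 has: D, E, F.
Demand: 4 + 2 + 1 = 7.

7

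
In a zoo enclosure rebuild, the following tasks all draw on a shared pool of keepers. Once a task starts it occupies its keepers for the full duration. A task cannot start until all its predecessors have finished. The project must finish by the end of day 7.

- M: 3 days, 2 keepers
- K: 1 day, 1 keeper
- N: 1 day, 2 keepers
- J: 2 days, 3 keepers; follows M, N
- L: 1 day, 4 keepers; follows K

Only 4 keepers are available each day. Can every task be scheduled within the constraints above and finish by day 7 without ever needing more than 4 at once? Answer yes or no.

yes

Schedule M@1, K@1, N@2, J@4, L@6: d1:3  d2:4  d3:2  d4:3  d5:3  d6:4  d7:0 — peak 4 ≤ 4.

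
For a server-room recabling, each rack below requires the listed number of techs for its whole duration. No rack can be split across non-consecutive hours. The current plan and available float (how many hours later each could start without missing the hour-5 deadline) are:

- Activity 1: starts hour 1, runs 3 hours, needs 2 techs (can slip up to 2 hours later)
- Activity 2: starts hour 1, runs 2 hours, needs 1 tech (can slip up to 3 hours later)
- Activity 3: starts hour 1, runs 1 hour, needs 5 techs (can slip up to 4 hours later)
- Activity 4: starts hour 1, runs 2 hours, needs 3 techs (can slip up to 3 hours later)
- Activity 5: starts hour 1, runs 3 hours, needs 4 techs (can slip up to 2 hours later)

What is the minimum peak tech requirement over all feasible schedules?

7

Early-start (Activity 1@1, Activity 2@1, Activity 3@1, Activity 4@1, Activity 5@1) gives peak 15: h1:15  h2:10  h3:6  h4:0  h5:0.
Shift Activity 2→2, Activity 4→4, Activity 5→2.
Schedule Activity 1@1, Activity 2@2, Activity 3@1, Activity 4@4, Activity 5@2: h1:7  h2:7  h3:7  h4:7  h5:3 — peak 7.
Total tech-hours = 31 over 5 hours ⇒ peak ≥ ⌈31/5⌉ = 7, so 7 is optimal.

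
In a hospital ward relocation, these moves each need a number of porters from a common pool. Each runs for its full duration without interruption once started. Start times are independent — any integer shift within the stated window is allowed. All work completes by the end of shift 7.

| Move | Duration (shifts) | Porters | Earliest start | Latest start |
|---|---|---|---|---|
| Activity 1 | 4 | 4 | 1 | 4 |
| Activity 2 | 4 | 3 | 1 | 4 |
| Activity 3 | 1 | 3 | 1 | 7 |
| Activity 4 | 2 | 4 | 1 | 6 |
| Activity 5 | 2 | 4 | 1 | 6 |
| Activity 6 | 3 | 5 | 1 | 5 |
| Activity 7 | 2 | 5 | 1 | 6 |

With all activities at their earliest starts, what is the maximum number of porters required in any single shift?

Early-start schedule: Activity 1@1, Activity 2@1, Activity 3@1, Activity 4@1, Activity 5@1, Activity 6@1, Activity 7@1.
Load per shift: shift 1: 28, shift 2: 25, shift 3: 12, shift 4: 7, shift 5: 0, shift 6: 0, shift 7: 0.
Peak is 28.

28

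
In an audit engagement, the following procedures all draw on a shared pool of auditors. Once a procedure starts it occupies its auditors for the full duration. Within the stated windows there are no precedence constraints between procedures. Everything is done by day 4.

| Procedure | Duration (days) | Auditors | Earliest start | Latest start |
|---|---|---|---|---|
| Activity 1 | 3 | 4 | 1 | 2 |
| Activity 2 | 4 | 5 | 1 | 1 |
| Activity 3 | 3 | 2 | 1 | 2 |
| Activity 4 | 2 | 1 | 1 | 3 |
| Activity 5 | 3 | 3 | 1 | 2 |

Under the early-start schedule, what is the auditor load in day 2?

At early start, day 2 has: Activity 1, Activity 2, Activity 3, Activity 4, Activity 5.
Demand: 4 + 5 + 2 + 1 + 3 = 15.

15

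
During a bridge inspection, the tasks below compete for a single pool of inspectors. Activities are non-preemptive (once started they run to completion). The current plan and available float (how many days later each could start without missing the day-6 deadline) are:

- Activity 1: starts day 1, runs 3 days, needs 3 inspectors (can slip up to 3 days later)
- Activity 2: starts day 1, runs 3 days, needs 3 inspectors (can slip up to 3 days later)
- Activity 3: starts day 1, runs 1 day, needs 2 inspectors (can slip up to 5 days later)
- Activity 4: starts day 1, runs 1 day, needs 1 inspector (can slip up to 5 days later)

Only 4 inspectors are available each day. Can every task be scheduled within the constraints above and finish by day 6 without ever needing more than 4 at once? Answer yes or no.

The minimum achievable peak is 5; 4 < 5, so no feasible schedule stays within the cap.

no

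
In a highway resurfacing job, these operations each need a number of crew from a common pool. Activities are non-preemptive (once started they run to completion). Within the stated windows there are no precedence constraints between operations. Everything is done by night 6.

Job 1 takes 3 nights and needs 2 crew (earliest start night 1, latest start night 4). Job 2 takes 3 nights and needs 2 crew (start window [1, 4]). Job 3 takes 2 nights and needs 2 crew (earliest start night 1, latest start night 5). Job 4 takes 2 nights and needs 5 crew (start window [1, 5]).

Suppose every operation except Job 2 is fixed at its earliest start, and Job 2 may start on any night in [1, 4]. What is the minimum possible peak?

9

Job 2@1: n1:11  n2:11  n3:4  n4:0  n5:0  n6:0 → peak 11
Job 2@2: n1:9  n2:11  n3:4  n4:2  n5:0  n6:0 → peak 11
Job 2@3: n1:9  n2:9  n3:4  n4:2  n5:2  n6:0 → peak 9
Job 2@4: n1:9  n2:9  n3:2  n4:2  n5:2  n6:2 → peak 9
Best is Job 2@3, peak 9.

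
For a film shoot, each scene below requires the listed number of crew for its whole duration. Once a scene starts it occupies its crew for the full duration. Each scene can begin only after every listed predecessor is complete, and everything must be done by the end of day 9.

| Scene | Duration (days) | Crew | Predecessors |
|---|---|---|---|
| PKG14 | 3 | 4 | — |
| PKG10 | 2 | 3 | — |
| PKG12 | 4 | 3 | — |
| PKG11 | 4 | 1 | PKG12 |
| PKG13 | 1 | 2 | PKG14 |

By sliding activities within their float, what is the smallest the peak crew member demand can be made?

Early-start (PKG14@1, PKG10@1, PKG12@1, PKG11@5, PKG13@4) gives peak 10: d1:10  d2:10  d3:7  d4:5  d5:1  d6:1  d7:1  d8:1  d9:0.
Shift PKG14→5, PKG10→8, PKG13→9.
Schedule PKG14@5, PKG10@8, PKG12@1, PKG11@5, PKG13@9: d1:3  d2:3  d3:3  d4:3  d5:5  d6:5  d7:5  d8:4  d9:5 — peak 5.

5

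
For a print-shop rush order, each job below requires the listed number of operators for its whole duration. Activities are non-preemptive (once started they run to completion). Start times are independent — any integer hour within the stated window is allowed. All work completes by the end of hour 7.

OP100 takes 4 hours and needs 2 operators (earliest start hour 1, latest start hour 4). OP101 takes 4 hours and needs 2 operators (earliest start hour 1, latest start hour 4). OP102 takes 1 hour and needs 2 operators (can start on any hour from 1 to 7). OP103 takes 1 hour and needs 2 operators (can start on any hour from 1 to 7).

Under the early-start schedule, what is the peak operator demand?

Early-start schedule: OP100@1, OP101@1, OP102@1, OP103@1.
Load per hour: hour 1: 8, hour 2: 4, hour 3: 4, hour 4: 4, hour 5: 0, hour 6: 0, hour 7: 0.
Peak is 8.

8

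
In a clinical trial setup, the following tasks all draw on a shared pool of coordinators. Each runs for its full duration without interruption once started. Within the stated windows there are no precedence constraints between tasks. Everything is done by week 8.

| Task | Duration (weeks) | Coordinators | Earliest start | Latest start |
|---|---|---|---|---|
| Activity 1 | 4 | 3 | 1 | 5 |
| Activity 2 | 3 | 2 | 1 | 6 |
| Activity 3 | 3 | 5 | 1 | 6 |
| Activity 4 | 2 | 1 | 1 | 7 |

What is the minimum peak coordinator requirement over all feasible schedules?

5

Early-start (Activity 1@1, Activity 2@1, Activity 3@1, Activity 4@1) gives peak 11: w1:11  w2:11  w3:10  w4:3  w5:0  w6:0  w7:0  w8:0.
Shift Activity 3→6, Activity 4→4.
Schedule Activity 1@1, Activity 2@1, Activity 3@6, Activity 4@4: w1:5  w2:5  w3:5  w4:4  w5:1  w6:5  w7:5  w8:5 — peak 5.
Total coordinator-weeks = 35 over 8 weeks ⇒ peak ≥ ⌈35/8⌉ = 5, so 5 is optimal.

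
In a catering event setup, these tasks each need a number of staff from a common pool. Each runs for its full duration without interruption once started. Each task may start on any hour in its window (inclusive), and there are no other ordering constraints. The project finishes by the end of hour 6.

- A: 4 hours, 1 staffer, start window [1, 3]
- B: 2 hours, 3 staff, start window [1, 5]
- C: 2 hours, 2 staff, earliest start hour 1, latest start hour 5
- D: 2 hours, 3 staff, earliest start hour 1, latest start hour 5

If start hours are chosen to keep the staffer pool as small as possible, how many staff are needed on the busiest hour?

4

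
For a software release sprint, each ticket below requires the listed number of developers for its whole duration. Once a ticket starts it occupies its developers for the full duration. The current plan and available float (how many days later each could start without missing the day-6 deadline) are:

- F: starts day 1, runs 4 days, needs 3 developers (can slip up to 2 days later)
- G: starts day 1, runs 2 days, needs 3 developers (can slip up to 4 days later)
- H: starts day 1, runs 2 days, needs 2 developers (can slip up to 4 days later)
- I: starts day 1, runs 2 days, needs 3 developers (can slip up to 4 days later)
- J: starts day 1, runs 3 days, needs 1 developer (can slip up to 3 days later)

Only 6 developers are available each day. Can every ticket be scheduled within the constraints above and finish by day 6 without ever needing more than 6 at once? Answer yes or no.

Schedule F@1, G@1, H@3, I@5, J@3: d1:6  d2:6  d3:6  d4:6  d5:4  d6:3 — peak 6 ≤ 6.

yes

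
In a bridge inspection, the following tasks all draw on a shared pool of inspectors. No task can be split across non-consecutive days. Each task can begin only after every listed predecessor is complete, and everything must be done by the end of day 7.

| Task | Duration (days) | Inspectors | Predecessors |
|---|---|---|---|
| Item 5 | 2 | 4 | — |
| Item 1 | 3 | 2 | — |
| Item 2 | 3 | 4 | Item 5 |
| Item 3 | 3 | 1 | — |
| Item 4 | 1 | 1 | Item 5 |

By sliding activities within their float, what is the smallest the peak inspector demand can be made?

6

Early-start (Item 5@1, Item 1@1, Item 2@3, Item 3@1, Item 4@3) gives peak 8: d1:7  d2:7  d3:8  d4:4  d5:4  d6:0  d7:0.
Shift Item 3→4, Item 4→4.
Schedule Item 5@1, Item 1@1, Item 2@3, Item 3@4, Item 4@4: d1:6  d2:6  d3:6  d4:6  d5:5  d6:1  d7:0 — peak 6.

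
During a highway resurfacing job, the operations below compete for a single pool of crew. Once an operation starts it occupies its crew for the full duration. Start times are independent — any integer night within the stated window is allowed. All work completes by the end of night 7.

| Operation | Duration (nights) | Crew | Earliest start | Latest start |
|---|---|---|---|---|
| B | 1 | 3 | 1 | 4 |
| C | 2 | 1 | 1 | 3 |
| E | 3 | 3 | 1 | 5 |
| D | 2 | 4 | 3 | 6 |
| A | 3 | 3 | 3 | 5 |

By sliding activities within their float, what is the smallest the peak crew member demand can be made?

6

Early-start (B@1, C@1, E@1, D@3, A@3) gives peak 10: n1:7  n2:4  n3:10  n4:7  n5:3  n6:0  n7:0.
Shift E→2, D→6.
Schedule B@1, C@1, E@2, D@6, A@3: n1:4  n2:4  n3:6  n4:6  n5:3  n6:4  n7:4 — peak 6.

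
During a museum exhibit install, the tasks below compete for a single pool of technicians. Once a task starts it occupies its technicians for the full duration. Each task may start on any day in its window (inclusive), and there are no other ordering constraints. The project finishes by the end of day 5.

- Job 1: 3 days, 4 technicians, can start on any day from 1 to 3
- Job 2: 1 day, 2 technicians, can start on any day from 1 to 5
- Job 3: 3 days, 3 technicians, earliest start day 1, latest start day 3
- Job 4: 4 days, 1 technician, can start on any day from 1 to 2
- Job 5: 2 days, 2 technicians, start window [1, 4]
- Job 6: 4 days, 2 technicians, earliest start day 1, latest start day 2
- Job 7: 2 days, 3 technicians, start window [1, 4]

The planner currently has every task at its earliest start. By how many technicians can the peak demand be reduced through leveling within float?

7

Early-start peak: d1:17  d2:15  d3:10  d4:3  d5:0 ⇒ 17.
Leveled (Job 1@1, Job 2@1, Job 3@1, Job 4@1, Job 5@4, Job 6@2, Job 7@4): d1:10  d2:10  d3:10  d4:8  d5:7 ⇒ 10.
Reduction 17 − 10 = 7.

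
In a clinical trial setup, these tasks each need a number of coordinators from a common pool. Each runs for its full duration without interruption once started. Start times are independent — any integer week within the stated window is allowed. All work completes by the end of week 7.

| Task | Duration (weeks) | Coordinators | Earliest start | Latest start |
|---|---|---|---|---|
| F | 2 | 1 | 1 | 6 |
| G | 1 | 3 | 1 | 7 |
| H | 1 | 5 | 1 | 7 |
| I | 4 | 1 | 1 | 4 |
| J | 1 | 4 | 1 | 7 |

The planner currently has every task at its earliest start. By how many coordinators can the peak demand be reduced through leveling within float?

9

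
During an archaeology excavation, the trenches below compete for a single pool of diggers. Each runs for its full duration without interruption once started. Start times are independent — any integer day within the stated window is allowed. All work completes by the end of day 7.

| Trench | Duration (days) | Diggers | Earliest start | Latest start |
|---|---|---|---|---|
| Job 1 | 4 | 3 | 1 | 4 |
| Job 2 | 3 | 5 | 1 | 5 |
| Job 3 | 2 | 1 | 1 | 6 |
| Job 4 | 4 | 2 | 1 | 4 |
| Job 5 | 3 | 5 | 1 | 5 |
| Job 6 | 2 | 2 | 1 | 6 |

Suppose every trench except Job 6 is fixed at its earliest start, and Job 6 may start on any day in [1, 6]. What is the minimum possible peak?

16

Job 6@1: d1:18  d2:18  d3:15  d4:5  d5:0  d6:0  d7:0 → peak 18
Job 6@2: d1:16  d2:18  d3:17  d4:5  d5:0  d6:0  d7:0 → peak 18
Job 6@3: d1:16  d2:16  d3:17  d4:7  d5:0  d6:0  d7:0 → peak 17
Job 6@4: d1:16  d2:16  d3:15  d4:7  d5:2  d6:0  d7:0 → peak 16
Job 6@5: d1:16  d2:16  d3:15  d4:5  d5:2  d6:2  d7:0 → peak 16
Job 6@6: d1:16  d2:16  d3:15  d4:5  d5:0  d6:2  d7:2 → peak 16
Best is Job 6@4, peak 16.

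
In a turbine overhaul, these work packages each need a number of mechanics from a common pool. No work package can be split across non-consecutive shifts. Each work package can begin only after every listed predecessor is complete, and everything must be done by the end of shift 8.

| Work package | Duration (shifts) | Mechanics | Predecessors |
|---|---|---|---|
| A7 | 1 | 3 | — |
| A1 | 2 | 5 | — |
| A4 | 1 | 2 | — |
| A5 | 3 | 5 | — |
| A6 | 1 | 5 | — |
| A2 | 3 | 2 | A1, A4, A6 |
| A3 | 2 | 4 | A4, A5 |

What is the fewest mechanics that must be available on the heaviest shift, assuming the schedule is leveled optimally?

7

Early-start (A7@1, A1@1, A4@1, A5@1, A6@1, A2@3, A3@4) gives peak 20: s1:20  s2:10  s3:7  s4:6  s5:6  s6:0  s7:0  s8:0.
Shift A7→7, A5→4, A6→3, A2→4, A3→7.
Schedule A7@7, A1@1, A4@1, A5@4, A6@3, A2@4, A3@7: s1:7  s2:5  s3:5  s4:7  s5:7  s6:7  s7:7  s8:4 — peak 7.
Total mechanic-shifts = 49 over 8 shifts ⇒ peak ≥ ⌈49/8⌉ = 7, so 7 is optimal.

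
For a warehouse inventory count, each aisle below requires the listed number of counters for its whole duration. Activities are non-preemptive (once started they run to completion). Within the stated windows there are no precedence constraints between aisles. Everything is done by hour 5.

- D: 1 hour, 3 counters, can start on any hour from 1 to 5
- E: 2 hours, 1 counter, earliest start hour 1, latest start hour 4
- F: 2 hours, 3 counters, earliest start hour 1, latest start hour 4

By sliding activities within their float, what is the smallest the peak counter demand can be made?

Early-start (D@1, E@1, F@1) gives peak 7: h1:7  h2:4  h3:0  h4:0  h5:0.
Shift E→2, F→4.
Schedule D@1, E@2, F@4: h1:3  h2:1  h3:1  h4:3  h5:3 — peak 3.
Total counter-hours = 11 over 5 hours ⇒ peak ≥ ⌈11/5⌉ = 3, so 3 is optimal.

3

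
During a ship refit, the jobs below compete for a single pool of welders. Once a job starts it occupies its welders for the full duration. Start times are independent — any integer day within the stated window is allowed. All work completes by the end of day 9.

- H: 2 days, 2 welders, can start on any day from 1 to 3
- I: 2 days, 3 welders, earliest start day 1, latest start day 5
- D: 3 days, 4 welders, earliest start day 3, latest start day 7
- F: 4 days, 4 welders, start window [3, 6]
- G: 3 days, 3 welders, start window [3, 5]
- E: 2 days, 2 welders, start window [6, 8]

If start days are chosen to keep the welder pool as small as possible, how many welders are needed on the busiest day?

Early-start (H@1, I@1, D@3, F@3, G@3, E@6) gives peak 11: d1:5  d2:5  d3:11  d4:11  d5:11  d6:6  d7:2  d8:0  d9:0.
Shift F→6.
Schedule H@1, I@1, D@3, F@6, G@3, E@6: d1:5  d2:5  d3:7  d4:7  d5:7  d6:6  d7:6  d8:4  d9:4 — peak 7.

7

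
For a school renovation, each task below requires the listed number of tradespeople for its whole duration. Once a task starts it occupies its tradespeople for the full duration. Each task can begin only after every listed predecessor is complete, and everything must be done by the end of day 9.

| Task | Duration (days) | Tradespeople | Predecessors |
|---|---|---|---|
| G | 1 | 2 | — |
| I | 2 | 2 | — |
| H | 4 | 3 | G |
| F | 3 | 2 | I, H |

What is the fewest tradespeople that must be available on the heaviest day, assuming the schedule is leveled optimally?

Early-start (G@1, I@1, H@2, F@6) gives peak 5: d1:4  d2:5  d3:3  d4:3  d5:3  d6:2  d7:2  d8:2  d9:0.
Shift H→3, F→7.
Schedule G@1, I@1, H@3, F@7: d1:4  d2:2  d3:3  d4:3  d5:3  d6:3  d7:2  d8:2  d9:2 — peak 4.
No arrangement of the 19 feasible schedules does better.

4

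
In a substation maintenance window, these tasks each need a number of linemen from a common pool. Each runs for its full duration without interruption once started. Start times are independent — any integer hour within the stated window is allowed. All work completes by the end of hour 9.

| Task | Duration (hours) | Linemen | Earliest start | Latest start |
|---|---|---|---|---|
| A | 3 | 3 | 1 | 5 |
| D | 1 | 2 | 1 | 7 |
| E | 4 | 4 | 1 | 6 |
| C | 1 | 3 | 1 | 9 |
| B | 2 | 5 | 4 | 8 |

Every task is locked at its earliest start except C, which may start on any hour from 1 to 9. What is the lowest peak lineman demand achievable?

C@1: h1:12  h2:7  h3:7  h4:9  h5:5  h6:0  h7:0  h8:0  h9:0 → peak 12
C@2: h1:9  h2:10  h3:7  h4:9  h5:5  h6:0  h7:0  h8:0  h9:0 → peak 10
C@3: h1:9  h2:7  h3:10  h4:9  h5:5  h6:0  h7:0  h8:0  h9:0 → peak 10
C@4: h1:9  h2:7  h3:7  h4:12  h5:5  h6:0  h7:0  h8:0  h9:0 → peak 12
C@5: h1:9  h2:7  h3:7  h4:9  h5:8  h6:0  h7:0  h8:0  h9:0 → peak 9
C@6: h1:9  h2:7  h3:7  h4:9  h5:5  h6:3  h7:0  h8:0  h9:0 → peak 9
C@7: h1:9  h2:7  h3:7  h4:9  h5:5  h6:0  h7:3  h8:0  h9:0 → peak 9
C@8: h1:9  h2:7  h3:7  h4:9  h5:5  h6:0  h7:0  h8:3  h9:0 → peak 9
C@9: h1:9  h2:7  h3:7  h4:9  h5:5  h6:0  h7:0  h8:0  h9:3 → peak 9
Best is C@5, peak 9.

9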